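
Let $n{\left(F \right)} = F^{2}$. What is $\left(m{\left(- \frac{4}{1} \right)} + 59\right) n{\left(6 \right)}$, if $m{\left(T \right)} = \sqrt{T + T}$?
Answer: $2124 + 72 i \sqrt{2} \approx 2124.0 + 101.82 i$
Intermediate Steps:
$m{\left(T \right)} = \sqrt{2} \sqrt{T}$ ($m{\left(T \right)} = \sqrt{2 T} = \sqrt{2} \sqrt{T}$)
$\left(m{\left(- \frac{4}{1} \right)} + 59\right) n{\left(6 \right)} = \left(\sqrt{2} \sqrt{- \frac{4}{1}} + 59\right) 6^{2} = \left(\sqrt{2} \sqrt{\left(-4\right) 1} + 59\right) 36 = \left(\sqrt{2} \sqrt{-4} + 59\right) 36 = \left(\sqrt{2} \cdot 2 i + 59\right) 36 = \left(2 i \sqrt{2} + 59\right) 36 = \left(59 + 2 i \sqrt{2}\right) 36 = 2124 + 72 i \sqrt{2}$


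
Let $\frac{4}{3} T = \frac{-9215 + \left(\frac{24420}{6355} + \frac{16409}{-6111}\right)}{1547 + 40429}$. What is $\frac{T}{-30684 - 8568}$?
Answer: $\frac{35782330565}{8531579000121408} \approx 4.1941 \cdot 10^{-6}$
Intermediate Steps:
$T = - \frac{35782330565}{217353994704}$ ($T = \frac{3 \frac{-9215 + \left(\frac{24420}{6355} + \frac{16409}{-6111}\right)}{1547 + 40429}}{4} = \frac{3 \frac{-9215 + \left(24420 \cdot \frac{1}{6355} + 16409 \left(- \frac{1}{6111}\right)\right)}{41976}}{4} = \frac{3 \left(-9215 + \left(\frac{4884}{1271} - \frac{16409}{6111}\right)\right) \frac{1}{41976}}{4} = \frac{3 \left(-9215 + \frac{8990285}{7767081}\right) \frac{1}{41976}}{4} = \frac{3 \left(\left(- \frac{71564661130}{7767081}\right) \frac{1}{41976}\right)}{4} = \frac{3}{4} \left(- \frac{35782330565}{163015496028}\right) = - \frac{35782330565}{217353994704} \approx -0.16463$)
$\frac{T}{-30684 - 8568} = - \frac{35782330565}{217353994704 \left(-30684 - 8568\right)} = - \frac{35782330565}{217353994704 \left(-39252\right)} = \left(- \frac{35782330565}{217353994704}\right) \left(- \frac{1}{39252}\right) = \frac{35782330565}{8531579000121408}$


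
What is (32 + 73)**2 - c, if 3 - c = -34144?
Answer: -23122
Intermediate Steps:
c = 34147 (c = 3 - 1*(-34144) = 3 + 34144 = 34147)
(32 + 73)**2 - c = (32 + 73)**2 - 1*34147 = 105**2 - 34147 = 11025 - 34147 = -23122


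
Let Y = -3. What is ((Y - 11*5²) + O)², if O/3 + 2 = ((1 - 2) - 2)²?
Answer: 66049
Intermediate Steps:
O = 21 (O = -6 + 3*((1 - 2) - 2)² = -6 + 3*(-1 - 2)² = -6 + 3*(-3)² = -6 + 3*9 = -6 + 27 = 21)
((Y - 11*5²) + O)² = ((-3 - 11*5²) + 21)² = ((-3 - 11*25) + 21)² = ((-3 - 275) + 21)² = (-278 + 21)² = (-257)² = 66049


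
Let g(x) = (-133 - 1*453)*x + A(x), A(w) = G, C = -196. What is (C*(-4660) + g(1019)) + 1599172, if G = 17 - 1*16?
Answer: 1915399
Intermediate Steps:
G = 1 (G = 17 - 16 = 1)
A(w) = 1
g(x) = 1 - 586*x (g(x) = (-133 - 1*453)*x + 1 = (-133 - 453)*x + 1 = -586*x + 1 = 1 - 586*x)
(C*(-4660) + g(1019)) + 1599172 = (-196*(-4660) + (1 - 586*1019)) + 1599172 = (913360 + (1 - 597134)) + 1599172 = (913360 - 597133) + 1599172 = 316227 + 1599172 = 1915399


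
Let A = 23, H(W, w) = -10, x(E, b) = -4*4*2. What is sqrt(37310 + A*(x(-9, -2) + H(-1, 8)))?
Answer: 2*sqrt(9086) ≈ 190.64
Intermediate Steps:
x(E, b) = -32 (x(E, b) = -16*2 = -32)
sqrt(37310 + A*(x(-9, -2) + H(-1, 8))) = sqrt(37310 + 23*(-32 - 10)) = sqrt(37310 + 23*(-42)) = sqrt(37310 - 966) = sqrt(36344) = 2*sqrt(9086)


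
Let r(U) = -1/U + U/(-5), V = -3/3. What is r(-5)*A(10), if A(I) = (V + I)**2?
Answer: 486/5 ≈ 97.200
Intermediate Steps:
V = -1 (V = -3*1/3 = -1)
r(U) = -1/U - U/5 (r(U) = -1/U + U*(-1/5) = -1/U - U/5)
A(I) = (-1 + I)**2
r(-5)*A(10) = (-1/(-5) - 1/5*(-5))*(-1 + 10)**2 = (-1*(-1/5) + 1)*9**2 = (1/5 + 1)*81 = (6/5)*81 = 486/5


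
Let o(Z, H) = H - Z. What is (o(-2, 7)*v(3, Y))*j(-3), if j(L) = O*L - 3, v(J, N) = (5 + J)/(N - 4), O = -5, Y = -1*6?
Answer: -432/5 ≈ -86.400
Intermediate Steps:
Y = -6
v(J, N) = (5 + J)/(-4 + N)
j(L) = -3 - 5*L (j(L) = -5*L - 3 = -3 - 5*L)
(o(-2, 7)*v(3, Y))*j(-3) = ((7 - 1*(-2))*((5 + 3)/(-4 - 6)))*(-3 - 5*(-3)) = ((7 + 2)*(8/(-10)))*(-3 + 15) = (9*(-⅒*8))*12 = (9*(-⅘))*12 = -36/5*12 = -432/5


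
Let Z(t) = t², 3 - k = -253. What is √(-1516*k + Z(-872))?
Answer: 8*√5817 ≈ 610.15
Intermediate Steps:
k = 256 (k = 3 - 1*(-253) = 3 + 253 = 256)
√(-1516*k + Z(-872)) = √(-1516*256 + (-872)²) = √(-388096 + 760384) = √372288 = 8*√5817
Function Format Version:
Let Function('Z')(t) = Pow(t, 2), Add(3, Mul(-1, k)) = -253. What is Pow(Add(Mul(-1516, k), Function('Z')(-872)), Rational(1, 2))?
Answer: Mul(8, Pow(5817, Rational(1, 2))) ≈ 610.15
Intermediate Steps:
k = 256 (k = Add(3, Mul(-1, -253)) = Add(3, 253) = 256)
Pow(Add(Mul(-1516, k), Function('Z')(-872)), Rational(1, 2)) = Pow(Add(Mul(-1516, 256), Pow(-872, 2)), Rational(1, 2)) = Pow(Add(-388096, 760384), Rational(1, 2)) = Pow(372288, Rational(1, 2)) = Mul(8, Pow(5817, Rational(1, 2)))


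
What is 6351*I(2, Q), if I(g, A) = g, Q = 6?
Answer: 12702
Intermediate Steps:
6351*I(2, Q) = 6351*2 = 12702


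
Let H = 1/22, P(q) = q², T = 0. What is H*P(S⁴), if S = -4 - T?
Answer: 32768/11 ≈ 2978.9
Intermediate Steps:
S = -4 (S = -4 - 1*0 = -4 + 0 = -4)
H = 1/22 ≈ 0.045455
H*P(S⁴) = ((-4)⁴)²/22 = (1/22)*256² = (1/22)*65536 = 32768/11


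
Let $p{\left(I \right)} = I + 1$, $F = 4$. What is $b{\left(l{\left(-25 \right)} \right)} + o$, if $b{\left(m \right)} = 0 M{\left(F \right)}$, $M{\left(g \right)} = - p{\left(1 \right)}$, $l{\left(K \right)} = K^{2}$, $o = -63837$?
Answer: $-63837$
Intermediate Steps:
$p{\left(I \right)} = 1 + I$
$M{\left(g \right)} = -2$ ($M{\left(g \right)} = - (1 + 1) = \left(-1\right) 2 = -2$)
$b{\left(m \right)} = 0$ ($b{\left(m \right)} = 0 \left(-2\right) = 0$)
$b{\left(l{\left(-25 \right)} \right)} + o = 0 - 63837 = -63837$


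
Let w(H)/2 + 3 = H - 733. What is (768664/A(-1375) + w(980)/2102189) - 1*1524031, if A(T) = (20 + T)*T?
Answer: -5969080501153588879/3916640880625 ≈ -1.5240e+6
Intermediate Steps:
w(H) = -1472 + 2*H (w(H) = -6 + 2*(H - 733) = -6 + 2*(-733 + H) = -6 + (-1466 + 2*H) = -1472 + 2*H)
A(T) = T*(20 + T)
(768664/A(-1375) + w(980)/2102189) - 1*1524031 = (768664/((-1375*(20 - 1375))) + (-1472 + 2*980)/2102189) - 1*1524031 = (768664/((-1375*(-1355))) + (-1472 + 1960)*(1/2102189)) - 1524031 = (768664/1863125 + 488*(1/2102189)) - 1524031 = (768664*(1/1863125) + 488/2102189) - 1524031 = (768664/1863125 + 488/2102189) - 1524031 = 1616786210496/3916640880625 - 1524031 = -5969080501153588879/3916640880625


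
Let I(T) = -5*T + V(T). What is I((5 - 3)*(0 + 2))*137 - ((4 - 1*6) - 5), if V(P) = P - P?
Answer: -2733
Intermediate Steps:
V(P) = 0
I(T) = -5*T (I(T) = -5*T + 0 = -5*T)
I((5 - 3)*(0 + 2))*137 - ((4 - 1*6) - 5) = -5*(5 - 3)*(0 + 2)*137 - ((4 - 1*6) - 5) = -10*2*137 - ((4 - 6) - 5) = -5*4*137 - (-2 - 5) = -20*137 - 1*(-7) = -2740 + 7 = -2733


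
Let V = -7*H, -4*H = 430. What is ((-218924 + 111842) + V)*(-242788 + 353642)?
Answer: -11787050393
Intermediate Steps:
H = -215/2 (H = -¼*430 = -215/2 ≈ -107.50)
V = 1505/2 (V = -7*(-215/2) = 1505/2 ≈ 752.50)
((-218924 + 111842) + V)*(-242788 + 353642) = ((-218924 + 111842) + 1505/2)*(-242788 + 353642) = (-107082 + 1505/2)*110854 = -212659/2*110854 = -11787050393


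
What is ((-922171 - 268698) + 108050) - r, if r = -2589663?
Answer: 1506844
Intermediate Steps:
((-922171 - 268698) + 108050) - r = ((-922171 - 268698) + 108050) - 1*(-2589663) = (-1190869 + 108050) + 2589663 = -1082819 + 2589663 = 1506844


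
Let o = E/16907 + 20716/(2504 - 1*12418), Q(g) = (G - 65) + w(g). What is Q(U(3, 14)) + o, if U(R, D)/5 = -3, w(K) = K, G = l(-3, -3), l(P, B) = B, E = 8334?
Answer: -7089874985/83807999 ≈ -84.597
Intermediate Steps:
G = -3
U(R, D) = -15 (U(R, D) = 5*(-3) = -15)
Q(g) = -68 + g (Q(g) = (-3 - 65) + g = -68 + g)
o = -133811068/83807999 (o = 8334/16907 + 20716/(2504 - 1*12418) = 8334*(1/16907) + 20716/(2504 - 12418) = 8334/16907 + 20716/(-9914) = 8334/16907 + 20716*(-1/9914) = 8334/16907 - 10358/4957 = -133811068/83807999 ≈ -1.5966)
Q(U(3, 14)) + o = (-68 - 15) - 133811068/83807999 = -83 - 133811068/83807999 = -7089874985/83807999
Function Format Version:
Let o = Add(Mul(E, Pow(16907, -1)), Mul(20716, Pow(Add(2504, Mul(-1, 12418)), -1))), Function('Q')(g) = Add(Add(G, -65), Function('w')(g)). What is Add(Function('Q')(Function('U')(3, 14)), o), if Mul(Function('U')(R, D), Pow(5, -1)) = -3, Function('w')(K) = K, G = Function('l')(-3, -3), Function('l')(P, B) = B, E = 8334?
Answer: Rational(-7089874985, 83807999) ≈ -84.597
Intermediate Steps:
G = -3
Function('U')(R, D) = -15 (Function('U')(R, D) = Mul(5, -3) = -15)
Function('Q')(g) = Add(-68, g) (Function('Q')(g) = Add(Add(-3, -65), g) = Add(-68, g))
o = Rational(-133811068, 83807999) (o = Add(Mul(8334, Pow(16907, -1)), Mul(20716, Pow(Add(2504, Mul(-1, 12418)), -1))) = Add(Mul(8334, Rational(1, 16907)), Mul(20716, Pow(Add(2504, -12418), -1))) = Add(Rational(8334, 16907), Mul(20716, Pow(-9914, -1))) = Add(Rational(8334, 16907), Mul(20716, Rational(-1, 9914))) = Add(Rational(8334, 16907), Rational(-10358, 4957)) = Rational(-133811068, 83807999) ≈ -1.5966)
Add(Function('Q')(Function('U')(3, 14)), o) = Add(Add(-68, -15), Rational(-133811068, 83807999)) = Add(-83, Rational(-133811068, 83807999)) = Rational(-7089874985, 83807999)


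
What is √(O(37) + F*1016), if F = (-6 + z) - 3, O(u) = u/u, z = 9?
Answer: 1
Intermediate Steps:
O(u) = 1
F = 0 (F = (-6 + 9) - 3 = 3 - 3 = 0)
√(O(37) + F*1016) = √(1 + 0*1016) = √(1 + 0) = √1 = 1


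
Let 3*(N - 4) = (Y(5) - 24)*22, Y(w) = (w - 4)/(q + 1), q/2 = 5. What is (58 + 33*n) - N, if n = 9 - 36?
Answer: -1985/3 ≈ -661.67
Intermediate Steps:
n = -27
q = 10 (q = 2*5 = 10)
Y(w) = -4/11 + w/11 (Y(w) = (w - 4)/(10 + 1) = (-4 + w)/11 = (-4 + w)*(1/11) = -4/11 + w/11)
N = -514/3 (N = 4 + (((-4/11 + (1/11)*5) - 24)*22)/3 = 4 + (((-4/11 + 5/11) - 24)*22)/3 = 4 + ((1/11 - 24)*22)/3 = 4 + (-263/11*22)/3 = 4 + (1/3)*(-526) = 4 - 526/3 = -514/3 ≈ -171.33)
(58 + 33*n) - N = (58 + 33*(-27)) - 1*(-514/3) = (58 - 891) + 514/3 = -833 + 514/3 = -1985/3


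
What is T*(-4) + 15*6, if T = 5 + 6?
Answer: 46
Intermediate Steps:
T = 11
T*(-4) + 15*6 = 11*(-4) + 15*6 = -44 + 90 = 46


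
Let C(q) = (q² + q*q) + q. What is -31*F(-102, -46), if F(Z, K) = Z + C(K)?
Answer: -126604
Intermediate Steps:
C(q) = q + 2*q² (C(q) = (q² + q²) + q = 2*q² + q = q + 2*q²)
F(Z, K) = Z + K*(1 + 2*K)
-31*F(-102, -46) = -31*(-102 - 46*(1 + 2*(-46))) = -31*(-102 - 46*(1 - 92)) = -31*(-102 - 46*(-91)) = -31*(-102 + 4186) = -31*4084 = -126604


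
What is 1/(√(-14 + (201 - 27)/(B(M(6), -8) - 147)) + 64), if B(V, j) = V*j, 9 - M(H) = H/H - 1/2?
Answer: 860/55239 - I*√42785/220956 ≈ 0.015569 - 0.00093614*I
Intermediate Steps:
M(H) = 17/2 (M(H) = 9 - (H/H - 1/2) = 9 - (1 - 1*½) = 9 - (1 - ½) = 9 - 1*½ = 9 - ½ = 17/2)
1/(√(-14 + (201 - 27)/(B(M(6), -8) - 147)) + 64) = 1/(√(-14 + (201 - 27)/((17/2)*(-8) - 147)) + 64) = 1/(√(-14 + 174/(-68 - 147)) + 64) = 1/(√(-14 + 174/(-215)) + 64) = 1/(√(-14 + 174*(-1/215)) + 64) = 1/(√(-14 - 174/215) + 64) = 1/(√(-3184/215) + 64) = 1/(4*I*√42785/215 + 64) = 1/(64 + 4*I*√42785/215)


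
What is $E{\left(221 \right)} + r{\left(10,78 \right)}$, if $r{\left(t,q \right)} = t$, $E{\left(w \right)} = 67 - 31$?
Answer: $46$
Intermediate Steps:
$E{\left(w \right)} = 36$ ($E{\left(w \right)} = 67 - 31 = 36$)
$E{\left(221 \right)} + r{\left(10,78 \right)} = 36 + 10 = 46$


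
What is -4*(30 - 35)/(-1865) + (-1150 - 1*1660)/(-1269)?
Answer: 1043054/473337 ≈ 2.2036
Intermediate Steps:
-4*(30 - 35)/(-1865) + (-1150 - 1*1660)/(-1269) = -4*(-5)*(-1/1865) + (-1150 - 1660)*(-1/1269) = 20*(-1/1865) - 2810*(-1/1269) = -4/373 + 2810/1269 = 1043054/473337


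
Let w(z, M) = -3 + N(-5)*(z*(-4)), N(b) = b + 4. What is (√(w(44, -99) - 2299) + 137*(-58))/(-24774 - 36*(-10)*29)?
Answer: 3973/7167 - I*√2126/14334 ≈ 0.55435 - 0.0032167*I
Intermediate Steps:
N(b) = 4 + b
w(z, M) = -3 + 4*z (w(z, M) = -3 + (4 - 5)*(z*(-4)) = -3 - (-4)*z = -3 + 4*z)
(√(w(44, -99) - 2299) + 137*(-58))/(-24774 - 36*(-10)*29) = (√((-3 + 4*44) - 2299) + 137*(-58))/(-24774 - 36*(-10)*29) = (√((-3 + 176) - 2299) - 7946)/(-24774 + 360*29) = (√(173 - 2299) - 7946)/(-24774 + 10440) = (√(-2126) - 7946)/(-14334) = (I*√2126 - 7946)*(-1/14334) = (-7946 + I*√2126)*(-1/14334) = 3973/7167 - I*√2126/14334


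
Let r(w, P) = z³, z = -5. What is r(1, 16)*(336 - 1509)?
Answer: 146625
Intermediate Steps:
r(w, P) = -125 (r(w, P) = (-5)³ = -125)
r(1, 16)*(336 - 1509) = -125*(336 - 1509) = -125*(-1173) = 146625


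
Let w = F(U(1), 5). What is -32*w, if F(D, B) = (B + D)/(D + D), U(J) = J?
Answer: -96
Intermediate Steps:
F(D, B) = (B + D)/(2*D) (F(D, B) = (B + D)/((2*D)) = (B + D)*(1/(2*D)) = (B + D)/(2*D))
w = 3 (w = (½)*(5 + 1)/1 = (½)*1*6 = 3)
-32*w = -32*3 = -96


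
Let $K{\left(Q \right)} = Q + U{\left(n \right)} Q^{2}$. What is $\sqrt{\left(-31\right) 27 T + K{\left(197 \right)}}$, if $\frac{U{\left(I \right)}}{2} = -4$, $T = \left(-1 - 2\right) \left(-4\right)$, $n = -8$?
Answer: $3 i \sqrt{35591} \approx 565.97 i$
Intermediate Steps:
$T = 12$ ($T = \left(-3\right) \left(-4\right) = 12$)
$U{\left(I \right)} = -8$ ($U{\left(I \right)} = 2 \left(-4\right) = -8$)
$K{\left(Q \right)} = Q - 8 Q^{2}$
$\sqrt{\left(-31\right) 27 T + K{\left(197 \right)}} = \sqrt{\left(-31\right) 27 \cdot 12 + 197 \left(1 - 1576\right)} = \sqrt{\left(-837\right) 12 + 197 \left(1 - 1576\right)} = \sqrt{-10044 + 197 \left(-1575\right)} = \sqrt{-10044 - 310275} = \sqrt{-320319} = 3 i \sqrt{35591}$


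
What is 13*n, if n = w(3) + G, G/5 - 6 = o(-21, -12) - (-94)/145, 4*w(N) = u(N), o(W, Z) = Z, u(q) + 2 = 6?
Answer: -9711/29 ≈ -334.86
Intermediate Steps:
u(q) = 4 (u(q) = -2 + 6 = 4)
w(N) = 1 (w(N) = (¼)*4 = 1)
G = -776/29 (G = 30 + 5*(-12 - (-94)/145) = 30 + 5*(-12 - 1*(-94/145)) = 30 + 5*(-12 + 94/145) = 30 + 5*(-1646/145) = 30 - 1646/29 = -776/29 ≈ -26.759)
n = -747/29 (n = 1 - 776/29 = -747/29 ≈ -25.759)
13*n = 13*(-747/29) = -9711/29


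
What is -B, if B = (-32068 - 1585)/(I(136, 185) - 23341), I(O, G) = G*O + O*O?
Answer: 33653/20315 ≈ 1.6566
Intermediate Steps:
I(O, G) = O² + G*O (I(O, G) = G*O + O² = O² + G*O)
B = -33653/20315 (B = (-32068 - 1585)/(136*(185 + 136) - 23341) = -33653/(136*321 - 23341) = -33653/(43656 - 23341) = -33653/20315 ≈ -1.6566)
-B = -1*(-33653/20315) = 33653/20315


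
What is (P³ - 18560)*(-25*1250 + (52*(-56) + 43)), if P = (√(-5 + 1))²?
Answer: 635432256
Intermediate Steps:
P = -4 (P = (√(-4))² = (2*I)² = -4)
(P³ - 18560)*(-25*1250 + (52*(-56) + 43)) = ((-4)³ - 18560)*(-25*1250 + (52*(-56) + 43)) = (-64 - 18560)*(-31250 + (-2912 + 43)) = -18624*(-31250 - 2869) = -18624*(-34119) = 635432256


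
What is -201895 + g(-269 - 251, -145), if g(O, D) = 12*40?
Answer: -201415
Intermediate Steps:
g(O, D) = 480
-201895 + g(-269 - 251, -145) = -201895 + 480 = -201415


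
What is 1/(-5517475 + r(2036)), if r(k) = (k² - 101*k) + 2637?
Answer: -1/1575178 ≈ -6.3485e-7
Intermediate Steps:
r(k) = 2637 + k² - 101*k
1/(-5517475 + r(2036)) = 1/(-5517475 + (2637 + 2036² - 101*2036)) = 1/(-5517475 + (2637 + 4145296 - 205636)) = 1/(-5517475 + 3942297) = 1/(-1575178) = -1/1575178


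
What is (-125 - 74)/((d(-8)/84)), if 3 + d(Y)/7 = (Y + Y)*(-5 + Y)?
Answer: -2388/205 ≈ -11.649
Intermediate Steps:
d(Y) = -21 + 14*Y*(-5 + Y) (d(Y) = -21 + 7*((Y + Y)*(-5 + Y)) = -21 + 7*((2*Y)*(-5 + Y)) = -21 + 7*(2*Y*(-5 + Y)) = -21 + 14*Y*(-5 + Y))
(-125 - 74)/((d(-8)/84)) = (-125 - 74)/(((-21 - 70*(-8) + 14*(-8)**2)/84)) = -199*84/(-21 + 560 + 14*64) = -199*84/(-21 + 560 + 896) = -199/(1435*(1/84)) = -199/205/12 = -199*12/205 = -2388/205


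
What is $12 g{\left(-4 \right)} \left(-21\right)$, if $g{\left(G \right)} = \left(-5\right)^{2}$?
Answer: $-6300$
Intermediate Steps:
$g{\left(G \right)} = 25$
$12 g{\left(-4 \right)} \left(-21\right) = 12 \cdot 25 \left(-21\right) = 300 \left(-21\right) = -6300$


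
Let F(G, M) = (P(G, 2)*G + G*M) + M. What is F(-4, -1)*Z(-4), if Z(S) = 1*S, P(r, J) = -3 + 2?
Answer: -28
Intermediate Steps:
P(r, J) = -1
F(G, M) = M - G + G*M (F(G, M) = (-G + G*M) + M = M - G + G*M)
Z(S) = S
F(-4, -1)*Z(-4) = (-1 - 1*(-4) - 4*(-1))*(-4) = (-1 + 4 + 4)*(-4) = 7*(-4) = -28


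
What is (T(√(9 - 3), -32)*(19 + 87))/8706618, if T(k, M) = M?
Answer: -1696/4353309 ≈ -0.00038959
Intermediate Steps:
(T(√(9 - 3), -32)*(19 + 87))/8706618 = -32*(19 + 87)/8706618 = -32*106*(1/8706618) = -3392*1/8706618 = -1696/4353309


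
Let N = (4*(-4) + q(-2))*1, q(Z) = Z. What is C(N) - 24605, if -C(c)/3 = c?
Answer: -24551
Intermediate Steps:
N = -18 (N = (4*(-4) - 2)*1 = (-16 - 2)*1 = -18*1 = -18)
C(c) = -3*c
C(N) - 24605 = -3*(-18) - 24605 = 54 - 24605 = -24551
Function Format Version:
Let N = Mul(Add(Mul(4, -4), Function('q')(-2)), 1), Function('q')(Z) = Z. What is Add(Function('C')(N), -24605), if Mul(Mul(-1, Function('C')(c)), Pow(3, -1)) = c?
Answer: -24551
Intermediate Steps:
N = -18 (N = Mul(Add(Mul(4, -4), -2), 1) = Mul(Add(-16, -2), 1) = Mul(-18, 1) = -18)
Function('C')(c) = Mul(-3, c)
Add(Function('C')(N), -24605) = Add(Mul(-3, -18), -24605) = Add(54, -24605) = -24551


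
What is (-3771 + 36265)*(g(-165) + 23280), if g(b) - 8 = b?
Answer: 751358762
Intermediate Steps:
g(b) = 8 + b
(-3771 + 36265)*(g(-165) + 23280) = (-3771 + 36265)*((8 - 165) + 23280) = 32494*(-157 + 23280) = 32494*23123 = 751358762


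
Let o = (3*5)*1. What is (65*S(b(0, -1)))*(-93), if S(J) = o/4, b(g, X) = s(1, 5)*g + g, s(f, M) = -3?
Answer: -90675/4 ≈ -22669.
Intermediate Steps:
o = 15 (o = 15*1 = 15)
b(g, X) = -2*g (b(g, X) = -3*g + g = -2*g)
S(J) = 15/4
(65*S(b(0, -1)))*(-93) = (65*(15/4))*(-93) = (975/4)*(-93) = -90675/4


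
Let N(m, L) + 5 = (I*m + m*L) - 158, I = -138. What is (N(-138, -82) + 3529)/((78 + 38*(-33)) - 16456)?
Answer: -16863/8816 ≈ -1.9128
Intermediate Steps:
N(m, L) = -163 - 138*m + L*m (N(m, L) = -5 + ((-138*m + m*L) - 158) = -5 + ((-138*m + L*m) - 158) = -5 + (-158 - 138*m + L*m) = -163 - 138*m + L*m)
(N(-138, -82) + 3529)/((78 + 38*(-33)) - 16456) = ((-163 - 138*(-138) - 82*(-138)) + 3529)/((78 + 38*(-33)) - 16456) = ((-163 + 19044 + 11316) + 3529)/((78 - 1254) - 16456) = (30197 + 3529)/(-1176 - 16456) = 33726/(-17632) = 33726*(-1/17632) = -16863/8816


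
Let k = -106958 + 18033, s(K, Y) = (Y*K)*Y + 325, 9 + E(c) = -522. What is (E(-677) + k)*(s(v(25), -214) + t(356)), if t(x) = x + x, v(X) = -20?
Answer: 81841773648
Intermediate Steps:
E(c) = -531 (E(c) = -9 - 522 = -531)
t(x) = 2*x
s(K, Y) = 325 + K*Y² (s(K, Y) = (K*Y)*Y + 325 = K*Y² + 325 = 325 + K*Y²)
k = -88925
(E(-677) + k)*(s(v(25), -214) + t(356)) = (-531 - 88925)*((325 - 20*(-214)²) + 2*356) = -89456*((325 - 20*45796) + 712) = -89456*((325 - 915920) + 712) = -89456*(-915595 + 712) = -89456*(-914883) = 81841773648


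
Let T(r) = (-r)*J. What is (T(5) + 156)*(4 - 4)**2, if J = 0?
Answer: 0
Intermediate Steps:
T(r) = 0 (T(r) = -r*0 = 0)
(T(5) + 156)*(4 - 4)**2 = (0 + 156)*(4 - 4)**2 = 156*0**2 = 156*0 = 0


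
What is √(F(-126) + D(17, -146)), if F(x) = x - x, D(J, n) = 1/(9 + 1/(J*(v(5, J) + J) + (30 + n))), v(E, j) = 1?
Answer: √325090/1711 ≈ 0.33324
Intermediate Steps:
D(J, n) = 1/(9 + 1/(30 + n + J*(1 + J))) (D(J, n) = 1/(9 + 1/(J*(1 + J) + (30 + n))) = 1/(9 + 1/(30 + n + J*(1 + J))))
F(x) = 0
√(F(-126) + D(17, -146)) = √(0 + (30 + 17 - 146 + 17²)/(271 + 9*17 + 9*(-146) + 9*17²)) = √(0 + (30 + 17 - 146 + 289)/(271 + 153 - 1314 + 9*289)) = √(0 + 190/(271 + 153 - 1314 + 2601)) = √(0 + 190/1711) = √(190/1711) = √325090/1711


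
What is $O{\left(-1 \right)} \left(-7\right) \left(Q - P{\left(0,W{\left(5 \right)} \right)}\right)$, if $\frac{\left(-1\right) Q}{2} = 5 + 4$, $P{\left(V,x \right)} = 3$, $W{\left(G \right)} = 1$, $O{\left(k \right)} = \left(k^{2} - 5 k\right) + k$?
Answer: $735$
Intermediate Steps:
$O{\left(k \right)} = k^{2} - 4 k$
$Q = -18$ ($Q = - 2 \left(5 + 4\right) = \left(-2\right) 9 = -18$)
$O{\left(-1 \right)} \left(-7\right) \left(Q - P{\left(0,W{\left(5 \right)} \right)}\right) = - (-4 - 1) \left(-7\right) \left(-18 - 3\right) = \left(-1\right) \left(-5\right) \left(-7\right) \left(-18 - 3\right) = 5 \left(-7\right) \left(-21\right) = \left(-35\right) \left(-21\right) = 735$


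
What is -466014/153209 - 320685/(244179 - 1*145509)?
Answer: -6340895303/1007808802 ≈ -6.2918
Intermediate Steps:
-466014/153209 - 320685/(244179 - 1*145509) = -466014*1/153209 - 320685/(244179 - 145509) = -466014/153209 - 320685/98670 = -466014/153209 - 320685*1/98670 = -466014/153209 - 21379/6578 = -6340895303/1007808802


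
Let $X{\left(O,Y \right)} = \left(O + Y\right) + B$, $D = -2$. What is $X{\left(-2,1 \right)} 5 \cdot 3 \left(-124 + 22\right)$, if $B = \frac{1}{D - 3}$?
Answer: $1836$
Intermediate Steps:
$B = - \frac{1}{5}$ ($B = \frac{1}{-2 - 3} = \frac{1}{-5} = - \frac{1}{5} \approx -0.2$)
$X{\left(O,Y \right)} = - \frac{1}{5} + O + Y$ ($X{\left(O,Y \right)} = \left(O + Y\right) - \frac{1}{5} = - \frac{1}{5} + O + Y$)
$X{\left(-2,1 \right)} 5 \cdot 3 \left(-124 + 22\right) = \left(- \frac{1}{5} - 2 + 1\right) 5 \cdot 3 \left(-124 + 22\right) = \left(- \frac{6}{5}\right) 5 \cdot 3 \left(-102\right) = \left(-6\right) 3 \left(-102\right) = \left(-18\right) \left(-102\right) = 1836$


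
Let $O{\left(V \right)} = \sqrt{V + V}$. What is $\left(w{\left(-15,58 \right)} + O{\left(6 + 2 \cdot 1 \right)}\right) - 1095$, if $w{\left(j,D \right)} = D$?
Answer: $-1033$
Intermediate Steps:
$O{\left(V \right)} = \sqrt{2} \sqrt{V}$ ($O{\left(V \right)} = \sqrt{2 V} = \sqrt{2} \sqrt{V}$)
$\left(w{\left(-15,58 \right)} + O{\left(6 + 2 \cdot 1 \right)}\right) - 1095 = \left(58 + \sqrt{2} \sqrt{6 + 2 \cdot 1}\right) - 1095 = \left(58 + \sqrt{2} \sqrt{6 + 2}\right) - 1095 = \left(58 + \sqrt{2} \sqrt{8}\right) - 1095 = \left(58 + \sqrt{2} \cdot 2 \sqrt{2}\right) - 1095 = \left(58 + 4\right) - 1095 = 62 - 1095 = -1033$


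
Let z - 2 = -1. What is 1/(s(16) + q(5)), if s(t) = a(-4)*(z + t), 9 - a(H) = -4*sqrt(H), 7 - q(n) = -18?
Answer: 89/25090 - 34*I/12545 ≈ 0.0035472 - 0.0027102*I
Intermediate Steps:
z = 1 (z = 2 - 1 = 1)
q(n) = 25 (q(n) = 7 - 1*(-18) = 7 + 18 = 25)
a(H) = 9 + 4*sqrt(H) (a(H) = 9 - (-4)*sqrt(H) = 9 + 4*sqrt(H))
s(t) = (1 + t)*(9 + 8*I) (s(t) = (9 + 4*sqrt(-4))*(1 + t) = (9 + 4*(2*I))*(1 + t) = (9 + 8*I)*(1 + t) = (1 + t)*(9 + 8*I))
1/(s(16) + q(5)) = 1/((1 + 16)*(9 + 8*I) + 25) = 1/(17*(9 + 8*I) + 25) = 1/((153 + 136*I) + 25) = 1/(178 + 136*I) = (178 - 136*I)/50180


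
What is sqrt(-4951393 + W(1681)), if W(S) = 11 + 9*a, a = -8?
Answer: I*sqrt(4951454) ≈ 2225.2*I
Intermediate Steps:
W(S) = -61 (W(S) = 11 + 9*(-8) = 11 - 72 = -61)
sqrt(-4951393 + W(1681)) = sqrt(-4951393 - 61) = sqrt(-4951454) = I*sqrt(4951454)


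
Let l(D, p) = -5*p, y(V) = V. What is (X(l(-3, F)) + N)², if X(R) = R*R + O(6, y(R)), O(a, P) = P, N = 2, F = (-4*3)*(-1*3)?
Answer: 1038257284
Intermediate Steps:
F = 36 (F = -12*(-3) = 36)
X(R) = R + R² (X(R) = R*R + R = R² + R = R + R²)
(X(l(-3, F)) + N)² = ((-5*36)*(1 - 5*36) + 2)² = (-180*(1 - 180) + 2)² = (-180*(-179) + 2)² = (32220 + 2)² = 32222² = 1038257284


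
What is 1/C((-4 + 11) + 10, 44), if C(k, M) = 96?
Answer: 1/96 ≈ 0.010417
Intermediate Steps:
1/C((-4 + 11) + 10, 44) = 1/96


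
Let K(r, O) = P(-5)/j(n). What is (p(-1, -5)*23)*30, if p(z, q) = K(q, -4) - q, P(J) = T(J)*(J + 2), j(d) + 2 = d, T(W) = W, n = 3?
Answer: 13800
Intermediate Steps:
j(d) = -2 + d
P(J) = J*(2 + J) (P(J) = J*(J + 2) = J*(2 + J))
K(r, O) = 15 (K(r, O) = (-5*(2 - 5))/(-2 + 3) = -5*(-3)/1 = 15*1 = 15)
p(z, q) = 15 - q
(p(-1, -5)*23)*30 = ((15 - 1*(-5))*23)*30 = ((15 + 5)*23)*30 = (20*23)*30 = 460*30 = 13800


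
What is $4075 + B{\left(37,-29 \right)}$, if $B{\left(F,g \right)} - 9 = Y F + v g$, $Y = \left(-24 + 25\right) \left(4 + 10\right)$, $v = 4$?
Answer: $4486$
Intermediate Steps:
$Y = 14$ ($Y = 1 \cdot 14 = 14$)
$B{\left(F,g \right)} = 9 + 4 g + 14 F$ ($B{\left(F,g \right)} = 9 + \left(14 F + 4 g\right) = 9 + \left(4 g + 14 F\right) = 9 + 4 g + 14 F$)
$4075 + B{\left(37,-29 \right)} = 4075 + \left(9 + 4 \left(-29\right) + 14 \cdot 37\right) = 4075 + \left(9 - 116 + 518\right) = 4075 + 411 = 4486$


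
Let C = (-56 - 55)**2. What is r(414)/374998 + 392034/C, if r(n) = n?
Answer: 24502844471/770058393 ≈ 31.819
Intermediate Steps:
C = 12321 (C = (-111)**2 = 12321)
r(414)/374998 + 392034/C = 414/374998 + 392034/12321 = 414*(1/374998) + 392034*(1/12321) = 207/187499 + 130678/4107 = 24502844471/770058393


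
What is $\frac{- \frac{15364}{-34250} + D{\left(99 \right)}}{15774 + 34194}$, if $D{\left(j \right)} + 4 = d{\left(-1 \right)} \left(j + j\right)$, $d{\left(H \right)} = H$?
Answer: $- \frac{215723}{53481375} \approx -0.0040336$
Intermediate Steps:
$D{\left(j \right)} = -4 - 2 j$ ($D{\left(j \right)} = -4 - \left(j + j\right) = -4 - 2 j$)
$\frac{- \frac{15364}{-34250} + D{\left(99 \right)}}{15774 + 34194} = \frac{- \frac{15364}{-34250} - 202}{15774 + 34194} = \frac{\left(-15364\right) \left(- \frac{1}{34250}\right) - 202}{49968} = \left(\frac{7682}{17125} - 202\right) \frac{1}{49968} = \left(- \frac{3451568}{17125}\right) \frac{1}{49968} = - \frac{215723}{53481375}$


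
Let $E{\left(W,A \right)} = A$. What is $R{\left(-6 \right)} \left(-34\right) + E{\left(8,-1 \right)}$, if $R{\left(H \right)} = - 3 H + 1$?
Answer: $-647$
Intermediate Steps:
$R{\left(H \right)} = 1 - 3 H$
$R{\left(-6 \right)} \left(-34\right) + E{\left(8,-1 \right)} = \left(1 - -18\right) \left(-34\right) - 1 = \left(1 + 18\right) \left(-34\right) - 1 = 19 \left(-34\right) - 1 = -646 - 1 = -647$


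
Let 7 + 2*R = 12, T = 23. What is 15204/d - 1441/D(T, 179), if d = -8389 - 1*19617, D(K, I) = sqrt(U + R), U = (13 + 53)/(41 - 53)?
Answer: -7602/14003 + 1441*I*sqrt(3)/3 ≈ -0.54288 + 831.96*I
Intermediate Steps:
U = -11/2 (U = 66/(-12) = 66*(-1/12) = -11/2 ≈ -5.5000)
R = 5/2 (R = -7/2 + (1/2)*12 = -7/2 + 6 = 5/2 ≈ 2.5000)
D(K, I) = I*sqrt(3) (D(K, I) = sqrt(-11/2 + 5/2) = sqrt(-3) = I*sqrt(3))
d = -28006 (d = -8389 - 19617 = -28006)
15204/d - 1441/D(T, 179) = 15204/(-28006) - 1441*(-I*sqrt(3)/3) = 15204*(-1/28006) - (-1441)*I*sqrt(3)/3 = -7602/14003 + 1441*I*sqrt(3)/3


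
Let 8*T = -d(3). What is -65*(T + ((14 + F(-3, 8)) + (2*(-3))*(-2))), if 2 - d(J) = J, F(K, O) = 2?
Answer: -14625/8 ≈ -1828.1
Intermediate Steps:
d(J) = 2 - J
T = 1/8 (T = (-(2 - 1*3))/8 = (-(2 - 3))/8 = (-1*(-1))/8 = (1/8)*1 = 1/8 ≈ 0.12500)
-65*(T + ((14 + F(-3, 8)) + (2*(-3))*(-2))) = -65*(1/8 + ((14 + 2) + (2*(-3))*(-2))) = -65*(1/8 + (16 - 6*(-2))) = -65*(1/8 + (16 + 12)) = -65*(1/8 + 28) = -65*225/8 = -14625/8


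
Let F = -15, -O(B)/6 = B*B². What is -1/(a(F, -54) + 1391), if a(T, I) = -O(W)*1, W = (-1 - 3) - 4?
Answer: 1/1681 ≈ 0.00059488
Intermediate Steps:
W = -8 (W = -4 - 4 = -8)
O(B) = -6*B³ (O(B) = -6*B*B² = -6*B³)
a(T, I) = -3072 (a(T, I) = -(-6)*(-8)³*1 = -(-6)*(-512)*1 = -1*3072*1 = -3072*1 = -3072)
-1/(a(F, -54) + 1391) = -1/(-3072 + 1391) = -1/(-1681) = -1*(-1/1681) = 1/1681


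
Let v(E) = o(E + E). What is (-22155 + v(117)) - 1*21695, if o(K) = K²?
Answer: 10906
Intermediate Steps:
v(E) = 4*E² (v(E) = (E + E)² = (2*E)² = 4*E²)
(-22155 + v(117)) - 1*21695 = (-22155 + 4*117²) - 1*21695 = (-22155 + 4*13689) - 21695 = (-22155 + 54756) - 21695 = 32601 - 21695 = 10906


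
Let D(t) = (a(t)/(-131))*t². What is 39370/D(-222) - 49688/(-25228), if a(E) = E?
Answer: 84218930773/34502594868 ≈ 2.4409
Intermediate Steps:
D(t) = -t³/131 (D(t) = (t/(-131))*t² = (t*(-1/131))*t² = (-t/131)*t² = -t³/131)
39370/D(-222) - 49688/(-25228) = 39370/((-1/131*(-222)³)) - 49688/(-25228) = 39370/((-1/131*(-10941048))) - 49688*(-1/25228) = 39370/(10941048/131) + 12422/6307 = 39370*(131/10941048) + 12422/6307 = 2578735/5470524 + 12422/6307 = 84218930773/34502594868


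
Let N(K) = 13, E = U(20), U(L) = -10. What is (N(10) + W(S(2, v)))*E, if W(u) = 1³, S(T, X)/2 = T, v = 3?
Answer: -140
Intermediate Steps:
E = -10
S(T, X) = 2*T
W(u) = 1
(N(10) + W(S(2, v)))*E = (13 + 1)*(-10) = 14*(-10) = -140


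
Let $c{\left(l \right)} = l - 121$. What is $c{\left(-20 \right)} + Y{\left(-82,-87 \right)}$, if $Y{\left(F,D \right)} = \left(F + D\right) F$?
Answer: $13717$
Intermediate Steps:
$c{\left(l \right)} = -121 + l$
$Y{\left(F,D \right)} = F \left(D + F\right)$ ($Y{\left(F,D \right)} = \left(D + F\right) F = F \left(D + F\right)$)
$c{\left(-20 \right)} + Y{\left(-82,-87 \right)} = \left(-121 - 20\right) - 82 \left(-87 - 82\right) = -141 - -13858 = -141 + 13858 = 13717$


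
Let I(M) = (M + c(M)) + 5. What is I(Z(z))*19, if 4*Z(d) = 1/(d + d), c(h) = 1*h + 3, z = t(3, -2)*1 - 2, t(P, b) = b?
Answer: 2413/16 ≈ 150.81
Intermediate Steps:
z = -4 (z = -2*1 - 2 = -2 - 2 = -4)
c(h) = 3 + h (c(h) = h + 3 = 3 + h)
Z(d) = 1/(8*d) (Z(d) = 1/(4*(d + d)) = 1/(4*((2*d))) = (1/(2*d))/4 = 1/(8*d))
I(M) = 8 + 2*M (I(M) = (M + (3 + M)) + 5 = (3 + 2*M) + 5 = 8 + 2*M)
I(Z(z))*19 = (8 + 2*((⅛)/(-4)))*19 = (8 + 2*((⅛)*(-¼)))*19 = (8 + 2*(-1/32))*19 = (8 - 1/16)*19 = (127/16)*19 = 2413/16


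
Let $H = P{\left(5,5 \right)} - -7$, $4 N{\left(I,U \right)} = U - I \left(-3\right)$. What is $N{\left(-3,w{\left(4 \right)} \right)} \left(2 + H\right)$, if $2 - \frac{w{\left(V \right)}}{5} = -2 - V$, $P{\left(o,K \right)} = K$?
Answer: $\frac{217}{2} \approx 108.5$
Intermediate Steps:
$w{\left(V \right)} = 20 + 5 V$ ($w{\left(V \right)} = 10 - 5 \left(-2 - V\right) = 10 + \left(10 + 5 V\right) = 20 + 5 V$)
$N{\left(I,U \right)} = \frac{U}{4} + \frac{3 I}{4}$ ($N{\left(I,U \right)} = \frac{U - I \left(-3\right)}{4} = \frac{U - - 3 I}{4} = \frac{U + 3 I}{4} = \frac{U}{4} + \frac{3 I}{4}$)
$H = 12$ ($H = 5 - -7 = 5 + 7 = 12$)
$N{\left(-3,w{\left(4 \right)} \right)} \left(2 + H\right) = \left(\frac{20 + 5 \cdot 4}{4} + \frac{3}{4} \left(-3\right)\right) \left(2 + 12\right) = \left(\frac{20 + 20}{4} - \frac{9}{4}\right) 14 = \left(\frac{1}{4} \cdot 40 - \frac{9}{4}\right) 14 = \left(10 - \frac{9}{4}\right) 14 = \frac{31}{4} \cdot 14 = \frac{217}{2}$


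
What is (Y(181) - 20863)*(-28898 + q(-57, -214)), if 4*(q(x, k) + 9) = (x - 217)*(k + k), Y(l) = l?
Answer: -8500302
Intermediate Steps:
q(x, k) = -9 + k*(-217 + x)/2 (q(x, k) = -9 + ((x - 217)*(k + k))/4 = -9 + ((-217 + x)*(2*k))/4 = -9 + (2*k*(-217 + x))/4 = -9 + k*(-217 + x)/2)
(Y(181) - 20863)*(-28898 + q(-57, -214)) = (181 - 20863)*(-28898 + (-9 - 217/2*(-214) + (½)*(-214)*(-57))) = -20682*(-28898 + (-9 + 23219 + 6099)) = -20682*(-28898 + 29309) = -20682*411 = -8500302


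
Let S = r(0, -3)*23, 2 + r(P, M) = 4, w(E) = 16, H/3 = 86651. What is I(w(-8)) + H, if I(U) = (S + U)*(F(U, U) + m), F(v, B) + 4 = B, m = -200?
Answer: 248297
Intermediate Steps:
H = 259953 (H = 3*86651 = 259953)
F(v, B) = -4 + B
r(P, M) = 2 (r(P, M) = -2 + 4 = 2)
S = 46 (S = 2*23 = 46)
I(U) = (-204 + U)*(46 + U) (I(U) = (46 + U)*((-4 + U) - 200) = (46 + U)*(-204 + U) = (-204 + U)*(46 + U))
I(w(-8)) + H = (-9384 + 16**2 - 158*16) + 259953 = (-9384 + 256 - 2528) + 259953 = -11656 + 259953 = 248297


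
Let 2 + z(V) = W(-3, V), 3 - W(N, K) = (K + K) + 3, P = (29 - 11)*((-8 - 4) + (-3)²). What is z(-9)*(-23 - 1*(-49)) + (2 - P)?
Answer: 472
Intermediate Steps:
P = -54 (P = 18*(-12 + 9) = 18*(-3) = -54)
W(N, K) = -2*K (W(N, K) = 3 - ((K + K) + 3) = 3 - (2*K + 3) = 3 - (3 + 2*K) = 3 + (-3 - 2*K) = -2*K)
z(V) = -2 - 2*V
z(-9)*(-23 - 1*(-49)) + (2 - P) = (-2 - 2*(-9))*(-23 - 1*(-49)) + (2 - 1*(-54)) = (-2 + 18)*(-23 + 49) + (2 + 54) = 16*26 + 56 = 416 + 56 = 472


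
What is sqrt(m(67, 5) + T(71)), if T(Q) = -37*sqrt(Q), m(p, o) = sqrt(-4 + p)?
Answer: sqrt(-37*sqrt(71) + 3*sqrt(7)) ≈ 17.431*I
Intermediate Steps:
sqrt(m(67, 5) + T(71)) = sqrt(sqrt(-4 + 67) - 37*sqrt(71)) = sqrt(sqrt(63) - 37*sqrt(71)) = sqrt(3*sqrt(7) - 37*sqrt(71)) = sqrt(-37*sqrt(71) + 3*sqrt(7))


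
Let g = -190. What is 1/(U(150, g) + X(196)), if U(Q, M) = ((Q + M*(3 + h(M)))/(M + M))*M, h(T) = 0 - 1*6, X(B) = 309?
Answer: 1/669 ≈ 0.0014948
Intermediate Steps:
h(T) = -6 (h(T) = 0 - 6 = -6)
U(Q, M) = Q/2 - 3*M/2 (U(Q, M) = ((Q + M*(3 - 6))/(M + M))*M = ((Q + M*(-3))/((2*M)))*M = ((Q - 3*M)*(1/(2*M)))*M = ((Q - 3*M)/(2*M))*M = Q/2 - 3*M/2)
1/(U(150, g) + X(196)) = 1/(((½)*150 - 3/2*(-190)) + 309) = 1/((75 + 285) + 309) = 1/(360 + 309) = 1/669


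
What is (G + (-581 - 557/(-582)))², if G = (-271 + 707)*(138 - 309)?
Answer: 1912240921097329/338724 ≈ 5.6454e+9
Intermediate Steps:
G = -74556 (G = 436*(-171) = -74556)
(G + (-581 - 557/(-582)))² = (-74556 + (-581 - 557/(-582)))² = (-74556 + (-581 - 557*(-1/582)))² = (-74556 + (-581 + 557/582))² = (-74556 - 337585/582)² = (-43729177/582)² = 1912240921097329/338724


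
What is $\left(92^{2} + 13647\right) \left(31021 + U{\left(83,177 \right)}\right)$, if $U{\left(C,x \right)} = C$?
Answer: $687740544$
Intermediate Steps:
$\left(92^{2} + 13647\right) \left(31021 + U{\left(83,177 \right)}\right) = \left(92^{2} + 13647\right) \left(31021 + 83\right) = \left(8464 + 13647\right) 31104 = 22111 \cdot 31104 = 687740544$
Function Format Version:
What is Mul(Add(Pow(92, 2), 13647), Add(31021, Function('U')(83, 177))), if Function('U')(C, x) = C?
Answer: 687740544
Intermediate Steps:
Mul(Add(Pow(92, 2), 13647), Add(31021, Function('U')(83, 177))) = Mul(Add(Pow(92, 2), 13647), Add(31021, 83)) = Mul(Add(8464, 13647), 31104) = Mul(22111, 31104) = 687740544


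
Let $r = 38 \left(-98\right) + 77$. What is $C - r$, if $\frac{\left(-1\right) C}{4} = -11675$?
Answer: $50347$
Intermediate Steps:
$C = 46700$ ($C = \left(-4\right) \left(-11675\right) = 46700$)
$r = -3647$ ($r = -3724 + 77 = -3647$)
$C - r = 46700 - -3647 = 46700 + 3647 = 50347$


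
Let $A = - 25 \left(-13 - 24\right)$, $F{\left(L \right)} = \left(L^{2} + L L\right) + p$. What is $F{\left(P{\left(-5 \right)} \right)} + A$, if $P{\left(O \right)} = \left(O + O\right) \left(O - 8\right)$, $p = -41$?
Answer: $34684$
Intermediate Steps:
$P{\left(O \right)} = 2 O \left(-8 + O\right)$
$F{\left(L \right)} = -41 + 2 L^{2}$ ($F{\left(L \right)} = \left(L^{2} + L L\right) - 41 = \left(L^{2} + L^{2}\right) - 41 = 2 L^{2} - 41 = -41 + 2 L^{2}$)
$A = 925$ ($A = \left(-25\right) \left(-37\right) = 925$)
$F{\left(P{\left(-5 \right)} \right)} + A = \left(-41 + 2 \left(2 \left(-5\right) \left(-8 - 5\right)\right)^{2}\right) + 925 = \left(-41 + 2 \left(2 \left(-5\right) \left(-13\right)\right)^{2}\right) + 925 = \left(-41 + 2 \cdot 130^{2}\right) + 925 = \left(-41 + 2 \cdot 16900\right) + 925 = \left(-41 + 33800\right) + 925 = 33759 + 925 = 34684$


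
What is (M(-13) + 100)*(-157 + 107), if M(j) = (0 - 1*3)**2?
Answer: -5450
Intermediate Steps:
M(j) = 9 (M(j) = (0 - 3)**2 = (-3)**2 = 9)
(M(-13) + 100)*(-157 + 107) = (9 + 100)*(-157 + 107) = 109*(-50) = -5450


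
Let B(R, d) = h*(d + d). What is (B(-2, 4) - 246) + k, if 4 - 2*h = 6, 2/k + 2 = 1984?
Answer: -251713/991 ≈ -254.00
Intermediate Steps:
k = 1/991 (k = 2/(-2 + 1984) = 2/1982 = 2*(1/1982) = 1/991 ≈ 0.0010091)
h = -1 (h = 2 - ½*6 = 2 - 3 = -1)
B(R, d) = -2*d (B(R, d) = -(d + d) = -2*d)
(B(-2, 4) - 246) + k = (-2*4 - 246) + 1/991 = (-8 - 246) + 1/991 = -254 + 1/991 = -251713/991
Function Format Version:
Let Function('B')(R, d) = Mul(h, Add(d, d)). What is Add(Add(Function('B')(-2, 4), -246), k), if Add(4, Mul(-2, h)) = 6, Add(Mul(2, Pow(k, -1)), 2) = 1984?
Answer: Rational(-251713, 991) ≈ -254.00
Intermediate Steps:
k = Rational(1, 991) (k = Mul(2, Pow(Add(-2, 1984), -1)) = Mul(2, Pow(1982, -1)) = Mul(2, Rational(1, 1982)) = Rational(1, 991) ≈ 0.0010091)
h = -1 (h = Add(2, Mul(Rational(-1, 2), 6)) = Add(2, -3) = -1)
Function('B')(R, d) = Mul(-2, d) (Function('B')(R, d) = Mul(-1, Add(d, d)) = Mul(-1, Mul(2, d)) = Mul(-2, d))
Add(Add(Function('B')(-2, 4), -246), k) = Add(Add(Mul(-2, 4), -246), Rational(1, 991)) = Add(Add(-8, -246), Rational(1, 991)) = Add(-254, Rational(1, 991)) = Rational(-251713, 991)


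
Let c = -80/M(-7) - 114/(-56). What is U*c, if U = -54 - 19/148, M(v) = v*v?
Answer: -632869/29008 ≈ -21.817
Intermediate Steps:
M(v) = v**2
U = -8011/148 (U = -54 - 19*1/148 = -54 - 19/148 = -8011/148 ≈ -54.128)
c = 79/196 (c = -80/((-7)**2) - 114/(-56) = -80/49 - 114*(-1/56) = -80*1/49 + 57/28 = -80/49 + 57/28 = 79/196 ≈ 0.40306)
U*c = -8011/148*79/196 = -632869/29008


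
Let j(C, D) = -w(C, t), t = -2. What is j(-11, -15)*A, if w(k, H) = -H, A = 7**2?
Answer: -98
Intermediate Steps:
A = 49
j(C, D) = -2 (j(C, D) = -(-1)*(-2) = -1*2 = -2)
j(-11, -15)*A = -2*49 = -98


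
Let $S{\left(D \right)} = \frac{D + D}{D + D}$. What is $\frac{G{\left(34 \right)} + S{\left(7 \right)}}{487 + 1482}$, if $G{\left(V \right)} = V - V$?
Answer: $\frac{1}{1969} \approx 0.00050787$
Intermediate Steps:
$G{\left(V \right)} = 0$
$S{\left(D \right)} = 1$ ($S{\left(D \right)} = \frac{2 D}{2 D} = 2 D \frac{1}{2 D} = 1$)
$\frac{G{\left(34 \right)} + S{\left(7 \right)}}{487 + 1482} = \frac{0 + 1}{487 + 1482} = 1 \cdot \frac{1}{1969} = \frac{1}{1969}$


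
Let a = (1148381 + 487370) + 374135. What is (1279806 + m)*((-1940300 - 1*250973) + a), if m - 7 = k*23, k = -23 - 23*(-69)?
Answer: -238666293795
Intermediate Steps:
k = 1564 (k = -23 + 1587 = 1564)
m = 35979 (m = 7 + 1564*23 = 7 + 35972 = 35979)
a = 2009886 (a = 1635751 + 374135 = 2009886)
(1279806 + m)*((-1940300 - 1*250973) + a) = (1279806 + 35979)*((-1940300 - 1*250973) + 2009886) = 1315785*((-1940300 - 250973) + 2009886) = 1315785*(-2191273 + 2009886) = 1315785*(-181387) = -238666293795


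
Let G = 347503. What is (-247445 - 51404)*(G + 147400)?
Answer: -147901266647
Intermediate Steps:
(-247445 - 51404)*(G + 147400) = (-247445 - 51404)*(347503 + 147400) = -298849*494903 = -147901266647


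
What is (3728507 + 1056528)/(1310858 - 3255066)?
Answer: -4785035/1944208 ≈ -2.4612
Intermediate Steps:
(3728507 + 1056528)/(1310858 - 3255066) = 4785035/(-1944208) = 4785035*(-1/1944208) = -4785035/1944208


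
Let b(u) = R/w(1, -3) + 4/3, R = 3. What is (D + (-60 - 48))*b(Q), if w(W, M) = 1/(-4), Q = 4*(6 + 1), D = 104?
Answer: 128/3 ≈ 42.667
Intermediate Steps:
Q = 28 (Q = 4*7 = 28)
w(W, M) = -¼ (w(W, M) = 1*(-¼) = -¼)
b(u) = -32/3 (b(u) = 3/(-¼) + 4/3 = 3*(-4) + 4*(⅓) = -12 + 4/3 = -32/3)
(D + (-60 - 48))*b(Q) = (104 + (-60 - 48))*(-32/3) = (104 - 108)*(-32/3) = -4*(-32/3) = 128/3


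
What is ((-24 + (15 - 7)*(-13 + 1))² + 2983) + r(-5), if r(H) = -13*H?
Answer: 17448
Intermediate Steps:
((-24 + (15 - 7)*(-13 + 1))² + 2983) + r(-5) = ((-24 + (15 - 7)*(-13 + 1))² + 2983) - 13*(-5) = ((-24 + 8*(-12))² + 2983) + 65 = ((-24 - 96)² + 2983) + 65 = ((-120)² + 2983) + 65 = (14400 + 2983) + 65 = 17383 + 65 = 17448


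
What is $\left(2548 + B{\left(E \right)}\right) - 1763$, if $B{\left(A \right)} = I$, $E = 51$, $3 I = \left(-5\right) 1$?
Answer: $\frac{2350}{3} \approx 783.33$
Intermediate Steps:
$I = - \frac{5}{3}$ ($I = \frac{\left(-5\right) 1}{3} = \frac{1}{3} \left(-5\right) = - \frac{5}{3} \approx -1.6667$)
$B{\left(A \right)} = - \frac{5}{3}$
$\left(2548 + B{\left(E \right)}\right) - 1763 = \left(2548 - \frac{5}{3}\right) - 1763 = \frac{7639}{3} - 1763 = \frac{2350}{3}$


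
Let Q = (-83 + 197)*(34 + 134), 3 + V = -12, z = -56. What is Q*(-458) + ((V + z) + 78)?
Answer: -8771609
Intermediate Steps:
V = -15 (V = -3 - 12 = -15)
Q = 19152 (Q = 114*168 = 19152)
Q*(-458) + ((V + z) + 78) = 19152*(-458) + ((-15 - 56) + 78) = -8771616 + (-71 + 78) = -8771616 + 7 = -8771609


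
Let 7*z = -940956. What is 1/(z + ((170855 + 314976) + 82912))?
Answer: 7/3040245 ≈ 2.3024e-6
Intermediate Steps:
z = -940956/7 (z = (1/7)*(-940956) = -940956/7 ≈ -1.3442e+5)
1/(z + ((170855 + 314976) + 82912)) = 1/(-940956/7 + ((170855 + 314976) + 82912)) = 1/(-940956/7 + (485831 + 82912)) = 1/(-940956/7 + 568743) = 1/(3040245/7) = 7/3040245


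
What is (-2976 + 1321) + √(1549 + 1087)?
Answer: -1655 + 2*√659 ≈ -1603.7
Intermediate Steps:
(-2976 + 1321) + √(1549 + 1087) = -1655 + √2636 = -1655 + 2*√659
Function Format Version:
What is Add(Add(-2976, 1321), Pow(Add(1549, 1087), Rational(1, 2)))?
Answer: Add(-1655, Mul(2, Pow(659, Rational(1, 2)))) ≈ -1603.7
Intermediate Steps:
Add(Add(-2976, 1321), Pow(Add(1549, 1087), Rational(1, 2))) = Add(-1655, Pow(2636, Rational(1, 2))) = Add(-1655, Mul(2, Pow(659, Rational(1, 2))))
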